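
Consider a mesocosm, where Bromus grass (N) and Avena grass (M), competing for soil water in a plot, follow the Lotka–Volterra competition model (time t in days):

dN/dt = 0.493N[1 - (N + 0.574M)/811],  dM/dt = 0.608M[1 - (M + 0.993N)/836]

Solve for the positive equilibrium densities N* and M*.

N* ≈ 770, M* ≈ 71.3

Setting both brackets to zero gives the nullclines N + 0.574M = 811 and 0.993N + M = 836.
Substituting M = 836 - 0.993N into the first: N(1 - 0.574·0.993) = 811 - 0.574·836.
So N* = 331/0.43 = 770, and then M* = 836 - 0.993·770 = 71.3.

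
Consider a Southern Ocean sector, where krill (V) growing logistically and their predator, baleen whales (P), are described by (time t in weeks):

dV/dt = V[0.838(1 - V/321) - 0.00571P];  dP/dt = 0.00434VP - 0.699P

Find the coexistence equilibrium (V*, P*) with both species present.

V* ≈ 161, P* ≈ 73.1

From dP/dt = 0 with P > 0: 0.00434V* = 0.699, so V* = 161.
Substitute into dV/dt = 0: 0.838(1 - 161/321) = 0.00571P*.
The bracket is 0.498, giving P* = 0.418/0.00571 = 73.1.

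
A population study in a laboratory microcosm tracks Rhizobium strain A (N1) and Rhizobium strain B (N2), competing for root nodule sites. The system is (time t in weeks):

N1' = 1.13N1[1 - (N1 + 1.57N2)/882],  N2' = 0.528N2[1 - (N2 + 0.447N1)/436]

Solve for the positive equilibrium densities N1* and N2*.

Setting both brackets to zero gives the nullclines N1 + 1.57N2 = 882 and 0.447N1 + N2 = 436.
Substituting N2 = 436 - 0.447N1 into the first: N1(1 - 1.57·0.447) = 882 - 1.57·436.
So N1* = 197/0.298 = 662, and then N2* = 436 - 0.447·662 = 140.

N1* ≈ 662, N2* ≈ 140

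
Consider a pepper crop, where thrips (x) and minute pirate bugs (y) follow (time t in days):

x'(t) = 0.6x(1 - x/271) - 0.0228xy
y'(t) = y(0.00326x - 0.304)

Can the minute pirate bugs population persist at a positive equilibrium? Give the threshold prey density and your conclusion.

The predator equation gives dy/dt > 0 only when x > 0.304/0.00326 = 93.3.
Without the predator, x → K = 271. Since 271 > 93.3, the predator can invade and persist.

Threshold x = 93.3; K > 93.3, so yes, the predator persists.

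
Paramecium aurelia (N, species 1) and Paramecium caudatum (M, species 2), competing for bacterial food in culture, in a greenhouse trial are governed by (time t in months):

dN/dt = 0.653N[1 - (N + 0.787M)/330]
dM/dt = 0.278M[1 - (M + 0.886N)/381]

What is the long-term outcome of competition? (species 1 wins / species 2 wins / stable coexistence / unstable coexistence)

Compare the nullcline intercepts: K1/α12 = 330/0.787 = 419 > K2 = 381; K2/α21 = 381/0.886 = 430 > K1 = 330.
Since both inequalities hold, each species can invade when rare, so the interior equilibrium is stable.

stable coexistence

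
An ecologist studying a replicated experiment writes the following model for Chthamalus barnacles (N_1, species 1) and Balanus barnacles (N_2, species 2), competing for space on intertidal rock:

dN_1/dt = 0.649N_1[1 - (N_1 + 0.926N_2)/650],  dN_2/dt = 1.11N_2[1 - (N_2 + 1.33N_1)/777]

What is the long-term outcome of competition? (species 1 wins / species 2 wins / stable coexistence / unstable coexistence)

Compare the nullcline intercepts: K1/α12 = 650/0.926 = 702 < K2 = 777; K2/α21 = 777/1.33 = 584 < K1 = 650.
Since both are reversed, neither can invade when rare; the interior point is a saddle.

unstable coexistence (outcome depends on initial conditions)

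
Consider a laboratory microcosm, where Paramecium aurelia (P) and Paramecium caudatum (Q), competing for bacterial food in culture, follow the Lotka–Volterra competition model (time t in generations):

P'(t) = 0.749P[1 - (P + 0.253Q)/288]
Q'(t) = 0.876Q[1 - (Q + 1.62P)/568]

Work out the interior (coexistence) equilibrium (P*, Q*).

Setting both brackets to zero gives the nullclines P + 0.253Q = 288 and 1.62P + Q = 568.
Substituting Q = 568 - 1.62P into the first: P(1 - 0.253·1.62) = 288 - 0.253·568.
So P* = 144/0.59 = 245, and then Q* = 568 - 1.62·245 = 172.

P* ≈ 245, Q* ≈ 172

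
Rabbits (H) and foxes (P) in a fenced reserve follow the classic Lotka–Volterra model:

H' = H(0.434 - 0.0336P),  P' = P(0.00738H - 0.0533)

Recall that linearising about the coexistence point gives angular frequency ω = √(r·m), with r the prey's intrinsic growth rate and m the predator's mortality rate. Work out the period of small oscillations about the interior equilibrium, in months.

T ≈ 41.3 months

Here r = 0.434 and m = 0.0533, so r·m = 0.0231.
ω = √0.0231 = 0.152 per month, hence T = 2π/ω ≈ 41.3 months.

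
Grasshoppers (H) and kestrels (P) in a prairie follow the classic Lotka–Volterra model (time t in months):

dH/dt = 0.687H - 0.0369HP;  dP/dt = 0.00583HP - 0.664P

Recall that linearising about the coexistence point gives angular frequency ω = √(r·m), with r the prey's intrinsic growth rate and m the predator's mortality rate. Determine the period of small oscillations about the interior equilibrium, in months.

Here r = 0.687 and m = 0.664, so r·m = 0.456.
ω = √0.456 = 0.675 per month, hence T = 2π/ω ≈ 9.3 months.

T ≈ 9.3 months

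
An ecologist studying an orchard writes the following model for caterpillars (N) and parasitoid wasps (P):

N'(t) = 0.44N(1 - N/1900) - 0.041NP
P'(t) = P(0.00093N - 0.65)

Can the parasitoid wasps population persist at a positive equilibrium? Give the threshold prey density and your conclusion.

The predator equation gives dP/dt > 0 only when N > 0.65/0.00093 = 699.
Without the predator, N → K = 1900. Since 1900 > 699, the predator can invade and persist.

Threshold N = 699; K > 699, so yes, the predator persists.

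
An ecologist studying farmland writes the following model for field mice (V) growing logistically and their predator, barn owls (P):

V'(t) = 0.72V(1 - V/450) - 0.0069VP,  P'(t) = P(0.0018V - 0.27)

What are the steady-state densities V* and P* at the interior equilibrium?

From dP/dt = 0 with P > 0: 0.0018V* = 0.27, so V* = 150.
Substitute into dV/dt = 0: 0.72(1 - 150/450) = 0.0069P*.
The bracket is 0.667, giving P* = 0.48/0.0069 = 69.6.

V* ≈ 150, P* ≈ 69.6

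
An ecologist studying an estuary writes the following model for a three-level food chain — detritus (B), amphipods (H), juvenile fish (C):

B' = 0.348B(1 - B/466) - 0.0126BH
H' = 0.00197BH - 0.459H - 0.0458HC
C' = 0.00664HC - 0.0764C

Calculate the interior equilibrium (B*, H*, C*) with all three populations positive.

From dC/dt = 0: 0.00664H* = 0.0764, so H* = 11.5.
From dB/dt = 0: 0.348(1 - B*/466) = 0.0126·11.5, giving B* = 466·(1 - 0.417) = 272.
From dH/dt = 0: 0.00197·272 - 0.459 = 0.0458C*, so C* = 0.0766/0.0458 = 1.67.

B* ≈ 272, H* ≈ 11.5, C* ≈ 1.67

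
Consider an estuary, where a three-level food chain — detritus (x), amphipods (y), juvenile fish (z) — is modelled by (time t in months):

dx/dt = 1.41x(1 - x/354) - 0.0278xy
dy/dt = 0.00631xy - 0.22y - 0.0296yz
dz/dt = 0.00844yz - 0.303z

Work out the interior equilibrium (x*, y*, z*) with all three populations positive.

x* ≈ 103, y* ≈ 35.9, z* ≈ 14.6

From dz/dt = 0: 0.00844y* = 0.303, so y* = 35.9.
From dx/dt = 0: 1.41(1 - x*/354) = 0.0278·35.9, giving x* = 354·(1 - 0.708) = 103.
From dy/dt = 0: 0.00631·103 - 0.22 = 0.0296z*, so z* = 0.433/0.0296 = 14.6.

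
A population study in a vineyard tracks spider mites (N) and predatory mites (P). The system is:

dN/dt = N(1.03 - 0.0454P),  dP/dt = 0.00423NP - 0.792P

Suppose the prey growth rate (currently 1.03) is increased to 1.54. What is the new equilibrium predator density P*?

At the interior fixed point, setting dN/dt = 0 with N > 0 fixes P* = (prey growth rate)/(NP coefficient) — independent of the other coefficients.
With the change, P* = 1.54/0.0454 = 33.9; it rises from 22.7.

P* ≈ 33.9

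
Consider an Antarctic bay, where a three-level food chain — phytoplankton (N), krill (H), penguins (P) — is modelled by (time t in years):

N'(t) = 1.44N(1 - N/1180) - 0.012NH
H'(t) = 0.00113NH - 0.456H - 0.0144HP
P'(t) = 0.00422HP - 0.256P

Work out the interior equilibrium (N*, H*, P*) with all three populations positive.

N* ≈ 583, H* ≈ 60.7, P* ≈ 14.1

From dP/dt = 0: 0.00422H* = 0.256, so H* = 60.7.
From dN/dt = 0: 1.44(1 - N*/1180) = 0.012·60.7, giving N* = 1180·(1 - 0.506) = 583.
From dH/dt = 0: 0.00113·583 - 0.456 = 0.0144P*, so P* = 0.203/0.0144 = 14.1.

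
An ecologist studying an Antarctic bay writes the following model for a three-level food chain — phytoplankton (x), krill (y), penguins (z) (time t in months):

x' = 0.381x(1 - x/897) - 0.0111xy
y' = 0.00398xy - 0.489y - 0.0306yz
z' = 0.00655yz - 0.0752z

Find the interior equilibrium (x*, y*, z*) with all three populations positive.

From dz/dt = 0: 0.00655y* = 0.0752, so y* = 11.5.
From dx/dt = 0: 0.381(1 - x*/897) = 0.0111·11.5, giving x* = 897·(1 - 0.334) = 597.
From dy/dt = 0: 0.00398·597 - 0.489 = 0.0306z*, so z* = 1.89/0.0306 = 61.7.

x* ≈ 597, y* ≈ 11.5, z* ≈ 61.7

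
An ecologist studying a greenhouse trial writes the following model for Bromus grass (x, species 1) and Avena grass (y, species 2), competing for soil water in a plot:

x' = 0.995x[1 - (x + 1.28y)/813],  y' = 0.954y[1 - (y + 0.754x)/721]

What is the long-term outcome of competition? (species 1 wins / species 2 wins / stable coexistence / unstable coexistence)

Compare the nullcline intercepts: K1/α12 = 813/1.28 = 635 < K2 = 721; K2/α21 = 721/0.754 = 956 > K1 = 813.
Since the inequalities point opposite ways, species 2 can invade but species 1 cannot.

species 2 excludes species 1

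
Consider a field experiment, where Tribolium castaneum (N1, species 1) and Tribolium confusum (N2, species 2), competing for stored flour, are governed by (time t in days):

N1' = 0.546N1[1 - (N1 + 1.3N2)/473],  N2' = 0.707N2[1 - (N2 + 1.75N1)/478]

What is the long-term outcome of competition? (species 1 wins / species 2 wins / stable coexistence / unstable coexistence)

unstable coexistence (outcome depends on initial conditions)

Compare the nullcline intercepts: K1/α12 = 473/1.3 = 364 < K2 = 478; K2/α21 = 478/1.75 = 273 < K1 = 473.
Since both are reversed, neither can invade when rare; the interior point is a saddle.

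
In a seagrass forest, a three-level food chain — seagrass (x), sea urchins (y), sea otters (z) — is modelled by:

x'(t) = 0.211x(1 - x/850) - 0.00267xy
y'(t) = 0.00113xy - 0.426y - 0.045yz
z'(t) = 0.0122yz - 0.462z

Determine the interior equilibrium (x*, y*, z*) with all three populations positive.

From dz/dt = 0: 0.0122y* = 0.462, so y* = 37.9.
From dx/dt = 0: 0.211(1 - x*/850) = 0.00267·37.9, giving x* = 850·(1 - 0.479) = 443.
From dy/dt = 0: 0.00113·443 - 0.426 = 0.045z*, so z* = 0.0742/0.045 = 1.65.

x* ≈ 443, y* ≈ 37.9, z* ≈ 1.65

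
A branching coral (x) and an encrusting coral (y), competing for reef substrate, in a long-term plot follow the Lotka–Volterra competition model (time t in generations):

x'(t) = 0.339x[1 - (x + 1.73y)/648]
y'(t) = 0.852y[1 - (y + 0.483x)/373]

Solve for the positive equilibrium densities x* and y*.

x* ≈ 16.5, y* ≈ 365

Setting both brackets to zero gives the nullclines x + 1.73y = 648 and 0.483x + y = 373.
Substituting y = 373 - 0.483x into the first: x(1 - 1.73·0.483) = 648 - 1.73·373.
So x* = 2.71/0.164 = 16.5, and then y* = 373 - 0.483·16.5 = 365.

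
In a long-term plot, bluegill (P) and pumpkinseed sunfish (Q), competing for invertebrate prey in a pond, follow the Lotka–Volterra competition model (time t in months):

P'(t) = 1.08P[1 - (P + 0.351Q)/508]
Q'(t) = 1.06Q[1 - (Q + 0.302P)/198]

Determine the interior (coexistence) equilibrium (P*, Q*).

P* ≈ 490, Q* ≈ 49.9

Setting both brackets to zero gives the nullclines P + 0.351Q = 508 and 0.302P + Q = 198.
Substituting Q = 198 - 0.302P into the first: P(1 - 0.351·0.302) = 508 - 0.351·198.
So P* = 439/0.894 = 490, and then Q* = 198 - 0.302·490 = 49.9.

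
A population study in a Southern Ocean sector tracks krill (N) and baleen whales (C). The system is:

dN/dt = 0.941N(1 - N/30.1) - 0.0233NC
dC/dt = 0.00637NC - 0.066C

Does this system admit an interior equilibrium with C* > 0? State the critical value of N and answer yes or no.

Threshold N = 10.4; K > 10.4, so yes, the predator persists.

The predator equation gives dC/dt > 0 only when N > 0.066/0.00637 = 10.4.
Without the predator, N → K = 30.1. Since 30.1 > 10.4, the predator can invade and persist.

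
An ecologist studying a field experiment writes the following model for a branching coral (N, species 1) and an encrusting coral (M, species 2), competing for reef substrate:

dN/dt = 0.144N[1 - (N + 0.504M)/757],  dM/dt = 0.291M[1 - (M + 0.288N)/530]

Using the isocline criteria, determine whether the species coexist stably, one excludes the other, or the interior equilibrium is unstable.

stable coexistence

Compare the nullcline intercepts: K1/α12 = 757/0.504 = 1500 > K2 = 530; K2/α21 = 530/0.288 = 1840 > K1 = 757.
Since both inequalities hold, each species can invade when rare, so the interior equilibrium is stable.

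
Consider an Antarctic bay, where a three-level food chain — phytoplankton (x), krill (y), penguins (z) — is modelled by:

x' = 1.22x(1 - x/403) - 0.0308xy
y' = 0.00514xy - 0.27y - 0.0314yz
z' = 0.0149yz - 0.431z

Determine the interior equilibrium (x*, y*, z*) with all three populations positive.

From dz/dt = 0: 0.0149y* = 0.431, so y* = 28.9.
From dx/dt = 0: 1.22(1 - x*/403) = 0.0308·28.9, giving x* = 403·(1 - 0.73) = 109.
From dy/dt = 0: 0.00514·109 - 0.27 = 0.0314z*, so z* = 0.289/0.0314 = 9.2.

x* ≈ 109, y* ≈ 28.9, z* ≈ 9.2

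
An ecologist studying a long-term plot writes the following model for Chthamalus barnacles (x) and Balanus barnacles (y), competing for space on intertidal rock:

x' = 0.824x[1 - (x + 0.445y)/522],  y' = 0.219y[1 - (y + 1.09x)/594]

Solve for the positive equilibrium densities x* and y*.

x* ≈ 500, y* ≈ 48.6

Setting both brackets to zero gives the nullclines x + 0.445y = 522 and 1.09x + y = 594.
Substituting y = 594 - 1.09x into the first: x(1 - 0.445·1.09) = 522 - 0.445·594.
So x* = 258/0.515 = 500, and then y* = 594 - 1.09·500 = 48.6.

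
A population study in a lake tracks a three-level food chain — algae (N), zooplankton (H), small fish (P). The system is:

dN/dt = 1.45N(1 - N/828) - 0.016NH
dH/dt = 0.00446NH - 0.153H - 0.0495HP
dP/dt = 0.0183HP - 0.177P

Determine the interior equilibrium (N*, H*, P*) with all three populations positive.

From dP/dt = 0: 0.0183H* = 0.177, so H* = 9.67.
From dN/dt = 0: 1.45(1 - N*/828) = 0.016·9.67, giving N* = 828·(1 - 0.107) = 740.
From dH/dt = 0: 0.00446·740 - 0.153 = 0.0495P*, so P* = 3.15/0.0495 = 63.6.

N* ≈ 740, H* ≈ 9.67, P* ≈ 63.6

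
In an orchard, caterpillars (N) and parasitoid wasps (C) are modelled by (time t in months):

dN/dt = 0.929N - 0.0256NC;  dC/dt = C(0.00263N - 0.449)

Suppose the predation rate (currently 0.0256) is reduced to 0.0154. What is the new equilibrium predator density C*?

At the interior fixed point, setting dN/dt = 0 with N > 0 fixes C* = (prey growth rate)/(NC coefficient) — independent of the other coefficients.
With the change, C* = 0.929/0.0154 = 60.3; it rises from 36.3.

C* ≈ 60.3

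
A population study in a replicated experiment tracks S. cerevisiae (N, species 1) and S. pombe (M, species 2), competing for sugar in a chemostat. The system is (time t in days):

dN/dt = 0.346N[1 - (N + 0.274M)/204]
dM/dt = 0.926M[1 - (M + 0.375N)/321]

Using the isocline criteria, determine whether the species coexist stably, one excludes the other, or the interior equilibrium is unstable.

Compare the nullcline intercepts: K1/α12 = 204/0.274 = 745 > K2 = 321; K2/α21 = 321/0.375 = 856 > K1 = 204.
Since both inequalities hold, each species can invade when rare, so the interior equilibrium is stable.

stable coexistence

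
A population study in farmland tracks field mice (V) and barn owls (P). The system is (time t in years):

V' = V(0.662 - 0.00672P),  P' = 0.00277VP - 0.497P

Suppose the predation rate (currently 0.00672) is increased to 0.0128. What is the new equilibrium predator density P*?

At the interior fixed point, setting dV/dt = 0 with V > 0 fixes P* = (prey growth rate)/(VP coefficient) — independent of the other coefficients.
With the change, P* = 0.662/0.0128 = 51.7; it falls from 98.5.

P* ≈ 51.7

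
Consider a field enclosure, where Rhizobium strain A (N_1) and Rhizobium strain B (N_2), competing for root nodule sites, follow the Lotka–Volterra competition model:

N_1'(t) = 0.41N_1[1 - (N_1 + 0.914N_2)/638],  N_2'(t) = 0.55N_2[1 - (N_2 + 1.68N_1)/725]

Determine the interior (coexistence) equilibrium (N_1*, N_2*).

Setting both brackets to zero gives the nullclines N_1 + 0.914N_2 = 638 and 1.68N_1 + N_2 = 725.
Substituting N_2 = 725 - 1.68N_1 into the first: N_1(1 - 0.914·1.68) = 638 - 0.914·725.
So N_1* = -24.6/-0.536 = 46, and then N_2* = 725 - 1.68·46 = 648.

N_1* ≈ 46, N_2* ≈ 648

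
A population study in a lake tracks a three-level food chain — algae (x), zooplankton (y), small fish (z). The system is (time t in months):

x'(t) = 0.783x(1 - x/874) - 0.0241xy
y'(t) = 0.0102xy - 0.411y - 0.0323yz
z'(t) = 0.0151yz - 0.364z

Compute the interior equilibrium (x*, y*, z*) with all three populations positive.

From dz/dt = 0: 0.0151y* = 0.364, so y* = 24.1.
From dx/dt = 0: 0.783(1 - x*/874) = 0.0241·24.1, giving x* = 874·(1 - 0.742) = 226.
From dy/dt = 0: 0.0102·226 - 0.411 = 0.0323z*, so z* = 1.89/0.0323 = 58.5.

x* ≈ 226, y* ≈ 24.1, z* ≈ 58.5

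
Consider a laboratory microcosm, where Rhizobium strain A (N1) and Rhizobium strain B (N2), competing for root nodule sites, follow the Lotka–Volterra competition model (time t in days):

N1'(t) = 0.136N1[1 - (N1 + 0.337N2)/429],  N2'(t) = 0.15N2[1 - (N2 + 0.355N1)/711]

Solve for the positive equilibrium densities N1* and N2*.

Setting both brackets to zero gives the nullclines N1 + 0.337N2 = 429 and 0.355N1 + N2 = 711.
Substituting N2 = 711 - 0.355N1 into the first: N1(1 - 0.337·0.355) = 429 - 0.337·711.
So N1* = 189/0.88 = 215, and then N2* = 711 - 0.355·215 = 635.

N1* ≈ 215, N2* ≈ 635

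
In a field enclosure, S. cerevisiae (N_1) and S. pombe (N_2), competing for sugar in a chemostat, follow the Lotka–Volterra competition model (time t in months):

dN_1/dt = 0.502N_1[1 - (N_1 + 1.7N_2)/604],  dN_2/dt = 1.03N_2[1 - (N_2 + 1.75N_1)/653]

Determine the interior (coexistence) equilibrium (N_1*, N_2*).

N_1* ≈ 256, N_2* ≈ 205

Setting both brackets to zero gives the nullclines N_1 + 1.7N_2 = 604 and 1.75N_1 + N_2 = 653.
Substituting N_2 = 653 - 1.75N_1 into the first: N_1(1 - 1.7·1.75) = 604 - 1.7·653.
So N_1* = -506/-1.98 = 256, and then N_2* = 653 - 1.75·256 = 205.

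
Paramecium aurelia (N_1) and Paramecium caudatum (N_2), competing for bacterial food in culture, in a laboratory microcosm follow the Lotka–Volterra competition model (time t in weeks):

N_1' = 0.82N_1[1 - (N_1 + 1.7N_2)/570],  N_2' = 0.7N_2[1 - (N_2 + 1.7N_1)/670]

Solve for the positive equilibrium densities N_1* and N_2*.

N_1* ≈ 301, N_2* ≈ 158

Setting both brackets to zero gives the nullclines N_1 + 1.7N_2 = 570 and 1.7N_1 + N_2 = 670.
Substituting N_2 = 670 - 1.7N_1 into the first: N_1(1 - 1.7·1.7) = 570 - 1.7·670.
So N_1* = -569/-1.89 = 301, and then N_2* = 670 - 1.7·301 = 158.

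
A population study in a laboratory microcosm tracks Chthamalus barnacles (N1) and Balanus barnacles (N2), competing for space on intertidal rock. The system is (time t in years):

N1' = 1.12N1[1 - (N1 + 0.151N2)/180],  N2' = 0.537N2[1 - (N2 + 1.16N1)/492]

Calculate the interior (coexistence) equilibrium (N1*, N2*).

N1* ≈ 128, N2* ≈ 343

Setting both brackets to zero gives the nullclines N1 + 0.151N2 = 180 and 1.16N1 + N2 = 492.
Substituting N2 = 492 - 1.16N1 into the first: N1(1 - 0.151·1.16) = 180 - 0.151·492.
So N1* = 106/0.825 = 128, and then N2* = 492 - 1.16·128 = 343.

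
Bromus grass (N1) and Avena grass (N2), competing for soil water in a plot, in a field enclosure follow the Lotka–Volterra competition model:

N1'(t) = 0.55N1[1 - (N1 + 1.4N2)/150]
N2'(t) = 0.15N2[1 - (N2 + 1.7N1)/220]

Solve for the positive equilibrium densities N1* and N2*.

N1* ≈ 114, N2* ≈ 25.4

Setting both brackets to zero gives the nullclines N1 + 1.4N2 = 150 and 1.7N1 + N2 = 220.
Substituting N2 = 220 - 1.7N1 into the first: N1(1 - 1.4·1.7) = 150 - 1.4·220.
So N1* = -158/-1.38 = 114, and then N2* = 220 - 1.7·114 = 25.4.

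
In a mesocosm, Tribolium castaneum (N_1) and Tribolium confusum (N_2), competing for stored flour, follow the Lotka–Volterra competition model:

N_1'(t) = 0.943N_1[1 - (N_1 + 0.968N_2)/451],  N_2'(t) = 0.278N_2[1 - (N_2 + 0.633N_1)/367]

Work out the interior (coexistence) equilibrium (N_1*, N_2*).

N_1* ≈ 247, N_2* ≈ 210

Setting both brackets to zero gives the nullclines N_1 + 0.968N_2 = 451 and 0.633N_1 + N_2 = 367.
Substituting N_2 = 367 - 0.633N_1 into the first: N_1(1 - 0.968·0.633) = 451 - 0.968·367.
So N_1* = 95.7/0.387 = 247, and then N_2* = 367 - 0.633·247 = 210.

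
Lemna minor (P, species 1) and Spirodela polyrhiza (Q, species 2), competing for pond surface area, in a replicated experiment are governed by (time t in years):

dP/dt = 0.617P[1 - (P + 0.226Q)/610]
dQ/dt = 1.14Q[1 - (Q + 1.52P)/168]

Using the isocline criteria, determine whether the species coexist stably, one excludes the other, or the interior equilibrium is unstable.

species 1 excludes species 2

Compare the nullcline intercepts: K1/α12 = 610/0.226 = 2700 > K2 = 168; K2/α21 = 168/1.52 = 111 < K1 = 610.
Since the inequalities point opposite ways, species 1 can invade but species 2 cannot.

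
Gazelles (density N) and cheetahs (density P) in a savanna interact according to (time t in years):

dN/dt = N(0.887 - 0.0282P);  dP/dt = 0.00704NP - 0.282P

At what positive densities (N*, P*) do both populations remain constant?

N* ≈ 40.1, P* ≈ 31.5

Set dP/dt = 0 with P > 0: 0.00704N - 0.282 = 0, so N* = 0.282/0.00704 = 40.1.
Set dN/dt = 0 with N > 0: 0.887 - 0.0282P = 0, so P* = 0.887/0.0282 = 31.5.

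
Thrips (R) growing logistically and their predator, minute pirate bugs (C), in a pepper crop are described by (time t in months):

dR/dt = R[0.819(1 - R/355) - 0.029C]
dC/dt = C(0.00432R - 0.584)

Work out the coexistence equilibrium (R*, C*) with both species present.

From dC/dt = 0 with C > 0: 0.00432R* = 0.584, so R* = 135.
Substitute into dR/dt = 0: 0.819(1 - 135/355) = 0.029C*.
The bracket is 0.619, giving C* = 0.507/0.029 = 17.5.

R* ≈ 135, C* ≈ 17.5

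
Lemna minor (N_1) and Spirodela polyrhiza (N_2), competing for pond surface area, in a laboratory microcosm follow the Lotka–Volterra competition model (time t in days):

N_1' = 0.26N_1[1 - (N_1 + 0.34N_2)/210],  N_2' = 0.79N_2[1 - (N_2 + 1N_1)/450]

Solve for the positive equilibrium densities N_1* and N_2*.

N_1* ≈ 86.4, N_2* ≈ 364

Setting both brackets to zero gives the nullclines N_1 + 0.34N_2 = 210 and 1N_1 + N_2 = 450.
Substituting N_2 = 450 - 1N_1 into the first: N_1(1 - 0.34·1) = 210 - 0.34·450.
So N_1* = 57/0.66 = 86.4, and then N_2* = 450 - 1·86.4 = 364.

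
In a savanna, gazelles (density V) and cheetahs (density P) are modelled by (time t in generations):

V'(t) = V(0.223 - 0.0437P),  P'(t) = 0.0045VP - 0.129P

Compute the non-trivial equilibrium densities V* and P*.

V* ≈ 28.7, P* ≈ 5.1

Set dP/dt = 0 with P > 0: 0.0045V - 0.129 = 0, so V* = 0.129/0.0045 = 28.7.
Set dV/dt = 0 with V > 0: 0.223 - 0.0437P = 0, so P* = 0.223/0.0437 = 5.1.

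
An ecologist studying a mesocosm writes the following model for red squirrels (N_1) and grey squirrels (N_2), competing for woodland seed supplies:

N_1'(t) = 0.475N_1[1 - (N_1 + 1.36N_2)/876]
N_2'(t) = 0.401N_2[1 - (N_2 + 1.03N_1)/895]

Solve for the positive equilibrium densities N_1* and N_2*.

Setting both brackets to zero gives the nullclines N_1 + 1.36N_2 = 876 and 1.03N_1 + N_2 = 895.
Substituting N_2 = 895 - 1.03N_1 into the first: N_1(1 - 1.36·1.03) = 876 - 1.36·895.
So N_1* = -341/-0.401 = 851, and then N_2* = 895 - 1.03·851 = 18.2.

N_1* ≈ 851, N_2* ≈ 18.2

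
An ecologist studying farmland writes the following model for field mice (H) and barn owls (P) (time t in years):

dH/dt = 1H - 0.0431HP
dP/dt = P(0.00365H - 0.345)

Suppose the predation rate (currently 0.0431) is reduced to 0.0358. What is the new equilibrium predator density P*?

At the interior fixed point, setting dH/dt = 0 with H > 0 fixes P* = (prey growth rate)/(HP coefficient) — independent of the other coefficients.
With the change, P* = 1/0.0358 = 27.9; it rises from 23.2.

P* ≈ 27.9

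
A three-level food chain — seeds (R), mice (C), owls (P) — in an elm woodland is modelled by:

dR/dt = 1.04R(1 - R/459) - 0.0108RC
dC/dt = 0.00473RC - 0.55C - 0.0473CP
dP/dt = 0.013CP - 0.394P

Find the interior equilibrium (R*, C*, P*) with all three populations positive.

From dP/dt = 0: 0.013C* = 0.394, so C* = 30.3.
From dR/dt = 0: 1.04(1 - R*/459) = 0.0108·30.3, giving R* = 459·(1 - 0.315) = 315.
From dC/dt = 0: 0.00473·315 - 0.55 = 0.0473P*, so P* = 0.938/0.0473 = 19.8.

R* ≈ 315, C* ≈ 30.3, P* ≈ 19.8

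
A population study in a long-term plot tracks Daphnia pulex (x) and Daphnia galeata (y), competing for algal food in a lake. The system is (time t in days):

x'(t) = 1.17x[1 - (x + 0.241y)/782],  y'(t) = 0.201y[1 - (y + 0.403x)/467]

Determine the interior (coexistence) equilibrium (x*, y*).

Setting both brackets to zero gives the nullclines x + 0.241y = 782 and 0.403x + y = 467.
Substituting y = 467 - 0.403x into the first: x(1 - 0.241·0.403) = 782 - 0.241·467.
So x* = 669/0.903 = 741, and then y* = 467 - 0.403·741 = 168.

x* ≈ 741, y* ≈ 168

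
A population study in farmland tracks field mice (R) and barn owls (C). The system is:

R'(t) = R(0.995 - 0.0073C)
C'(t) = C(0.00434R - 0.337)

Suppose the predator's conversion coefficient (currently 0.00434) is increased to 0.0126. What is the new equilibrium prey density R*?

R* ≈ 26.7

At the interior fixed point, setting dC/dt = 0 with C > 0 fixes R* = (predator death rate)/(RC coefficient) — independent of the other coefficients.
With the change, R* = 0.337/0.0126 = 26.7; it falls from 77.6.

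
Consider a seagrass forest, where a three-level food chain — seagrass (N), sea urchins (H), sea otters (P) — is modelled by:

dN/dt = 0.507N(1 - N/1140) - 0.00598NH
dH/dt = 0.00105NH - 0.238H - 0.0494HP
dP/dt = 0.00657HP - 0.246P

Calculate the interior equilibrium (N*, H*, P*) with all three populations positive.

N* ≈ 637, H* ≈ 37.4, P* ≈ 8.71

From dP/dt = 0: 0.00657H* = 0.246, so H* = 37.4.
From dN/dt = 0: 0.507(1 - N*/1140) = 0.00598·37.4, giving N* = 1140·(1 - 0.442) = 637.
From dH/dt = 0: 0.00105·637 - 0.238 = 0.0494P*, so P* = 0.43/0.0494 = 8.71.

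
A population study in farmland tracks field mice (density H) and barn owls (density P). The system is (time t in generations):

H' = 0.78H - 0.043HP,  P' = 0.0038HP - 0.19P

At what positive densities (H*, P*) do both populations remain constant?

Set dP/dt = 0 with P > 0: 0.0038H - 0.19 = 0, so H* = 0.19/0.0038 = 50.
Set dH/dt = 0 with H > 0: 0.78 - 0.043P = 0, so P* = 0.78/0.043 = 18.1.

H* ≈ 50, P* ≈ 18.1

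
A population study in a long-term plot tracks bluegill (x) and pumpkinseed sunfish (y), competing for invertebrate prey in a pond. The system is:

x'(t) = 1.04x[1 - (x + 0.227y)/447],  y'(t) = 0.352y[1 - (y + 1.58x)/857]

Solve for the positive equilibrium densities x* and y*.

Setting both brackets to zero gives the nullclines x + 0.227y = 447 and 1.58x + y = 857.
Substituting y = 857 - 1.58x into the first: x(1 - 0.227·1.58) = 447 - 0.227·857.
So x* = 252/0.641 = 394, and then y* = 857 - 1.58·394 = 235.

x* ≈ 394, y* ≈ 235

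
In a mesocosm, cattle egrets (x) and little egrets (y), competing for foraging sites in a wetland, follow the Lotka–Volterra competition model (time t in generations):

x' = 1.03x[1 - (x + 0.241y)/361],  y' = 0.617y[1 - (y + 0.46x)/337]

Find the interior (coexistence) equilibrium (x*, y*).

x* ≈ 315, y* ≈ 192

Setting both brackets to zero gives the nullclines x + 0.241y = 361 and 0.46x + y = 337.
Substituting y = 337 - 0.46x into the first: x(1 - 0.241·0.46) = 361 - 0.241·337.
So x* = 280/0.889 = 315, and then y* = 337 - 0.46·315 = 192.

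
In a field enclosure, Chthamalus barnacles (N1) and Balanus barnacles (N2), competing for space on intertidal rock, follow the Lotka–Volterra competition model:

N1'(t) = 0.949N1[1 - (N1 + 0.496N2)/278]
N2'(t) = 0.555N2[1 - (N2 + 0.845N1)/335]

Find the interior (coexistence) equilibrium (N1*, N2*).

Setting both brackets to zero gives the nullclines N1 + 0.496N2 = 278 and 0.845N1 + N2 = 335.
Substituting N2 = 335 - 0.845N1 into the first: N1(1 - 0.496·0.845) = 278 - 0.496·335.
So N1* = 112/0.581 = 193, and then N2* = 335 - 0.845·193 = 172.

N1* ≈ 193, N2* ≈ 172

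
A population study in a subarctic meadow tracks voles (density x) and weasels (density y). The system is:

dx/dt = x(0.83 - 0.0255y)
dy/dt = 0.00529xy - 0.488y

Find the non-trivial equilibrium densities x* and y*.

Set dy/dt = 0 with y > 0: 0.00529x - 0.488 = 0, so x* = 0.488/0.00529 = 92.2.
Set dx/dt = 0 with x > 0: 0.83 - 0.0255y = 0, so y* = 0.83/0.0255 = 32.5.

x* ≈ 92.2, y* ≈ 32.5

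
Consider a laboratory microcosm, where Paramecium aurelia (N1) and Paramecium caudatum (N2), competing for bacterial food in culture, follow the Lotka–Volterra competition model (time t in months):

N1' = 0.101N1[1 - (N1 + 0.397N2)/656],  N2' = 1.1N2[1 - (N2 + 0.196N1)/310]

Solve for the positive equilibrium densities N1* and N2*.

N1* ≈ 578, N2* ≈ 197

Setting both brackets to zero gives the nullclines N1 + 0.397N2 = 656 and 0.196N1 + N2 = 310.
Substituting N2 = 310 - 0.196N1 into the first: N1(1 - 0.397·0.196) = 656 - 0.397·310.
So N1* = 533/0.922 = 578, and then N2* = 310 - 0.196·578 = 197.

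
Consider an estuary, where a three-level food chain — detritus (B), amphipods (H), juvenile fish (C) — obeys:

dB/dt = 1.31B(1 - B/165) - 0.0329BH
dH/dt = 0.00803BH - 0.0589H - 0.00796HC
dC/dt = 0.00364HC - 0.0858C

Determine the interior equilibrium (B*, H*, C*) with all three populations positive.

From dC/dt = 0: 0.00364H* = 0.0858, so H* = 23.6.
From dB/dt = 0: 1.31(1 - B*/165) = 0.0329·23.6, giving B* = 165·(1 - 0.592) = 67.3.
From dH/dt = 0: 0.00803·67.3 - 0.0589 = 0.00796C*, so C* = 0.482/0.00796 = 60.5.

B* ≈ 67.3, H* ≈ 23.6, C* ≈ 60.5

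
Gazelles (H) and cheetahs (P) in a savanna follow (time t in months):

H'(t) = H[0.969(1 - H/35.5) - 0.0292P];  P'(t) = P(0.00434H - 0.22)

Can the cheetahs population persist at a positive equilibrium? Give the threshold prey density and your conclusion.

The predator equation gives dP/dt > 0 only when H > 0.22/0.00434 = 50.7.
Without the predator, H → K = 35.5. Since 35.5 < 50.7, the predator cannot invade.

Threshold H = 50.7; K < 50.7, so no, the predator goes extinct.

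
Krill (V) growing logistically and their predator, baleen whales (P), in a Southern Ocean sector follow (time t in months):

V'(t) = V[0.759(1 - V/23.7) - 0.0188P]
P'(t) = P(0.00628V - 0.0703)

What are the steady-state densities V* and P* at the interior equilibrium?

V* ≈ 11.2, P* ≈ 21.3

From dP/dt = 0 with P > 0: 0.00628V* = 0.0703, so V* = 11.2.
Substitute into dV/dt = 0: 0.759(1 - 11.2/23.7) = 0.0188P*.
The bracket is 0.528, giving P* = 0.401/0.0188 = 21.3.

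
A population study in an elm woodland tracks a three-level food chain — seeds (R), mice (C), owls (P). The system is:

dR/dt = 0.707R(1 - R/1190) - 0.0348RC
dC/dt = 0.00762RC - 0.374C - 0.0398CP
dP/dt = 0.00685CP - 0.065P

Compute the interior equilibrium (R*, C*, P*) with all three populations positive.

From dP/dt = 0: 0.00685C* = 0.065, so C* = 9.49.
From dR/dt = 0: 0.707(1 - R*/1190) = 0.0348·9.49, giving R* = 1190·(1 - 0.467) = 634.
From dC/dt = 0: 0.00762·634 - 0.374 = 0.0398P*, so P* = 4.46/0.0398 = 112.

R* ≈ 634, C* ≈ 9.49, P* ≈ 112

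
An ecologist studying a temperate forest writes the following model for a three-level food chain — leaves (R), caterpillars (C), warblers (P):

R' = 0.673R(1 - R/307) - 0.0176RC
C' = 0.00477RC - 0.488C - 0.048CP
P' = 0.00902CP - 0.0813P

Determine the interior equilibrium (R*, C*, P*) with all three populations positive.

From dP/dt = 0: 0.00902C* = 0.0813, so C* = 9.01.
From dR/dt = 0: 0.673(1 - R*/307) = 0.0176·9.01, giving R* = 307·(1 - 0.236) = 235.
From dC/dt = 0: 0.00477·235 - 0.488 = 0.048P*, so P* = 0.631/0.048 = 13.2.

R* ≈ 235, C* ≈ 9.01, P* ≈ 13.2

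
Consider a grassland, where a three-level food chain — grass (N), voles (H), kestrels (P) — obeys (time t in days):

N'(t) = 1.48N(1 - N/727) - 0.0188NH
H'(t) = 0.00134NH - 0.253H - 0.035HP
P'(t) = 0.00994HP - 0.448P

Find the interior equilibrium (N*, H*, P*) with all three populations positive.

N* ≈ 311, H* ≈ 45.1, P* ≈ 4.67

From dP/dt = 0: 0.00994H* = 0.448, so H* = 45.1.
From dN/dt = 0: 1.48(1 - N*/727) = 0.0188·45.1, giving N* = 727·(1 - 0.573) = 311.
From dH/dt = 0: 0.00134·311 - 0.253 = 0.035P*, so P* = 0.163/0.035 = 4.67.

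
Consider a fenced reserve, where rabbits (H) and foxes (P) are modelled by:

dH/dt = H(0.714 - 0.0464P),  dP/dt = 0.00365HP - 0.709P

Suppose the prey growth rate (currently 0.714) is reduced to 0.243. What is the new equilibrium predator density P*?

P* ≈ 5.24

At the interior fixed point, setting dH/dt = 0 with H > 0 fixes P* = (prey growth rate)/(HP coefficient) — independent of the other coefficients.
With the change, P* = 0.243/0.0464 = 5.24; it falls from 15.4.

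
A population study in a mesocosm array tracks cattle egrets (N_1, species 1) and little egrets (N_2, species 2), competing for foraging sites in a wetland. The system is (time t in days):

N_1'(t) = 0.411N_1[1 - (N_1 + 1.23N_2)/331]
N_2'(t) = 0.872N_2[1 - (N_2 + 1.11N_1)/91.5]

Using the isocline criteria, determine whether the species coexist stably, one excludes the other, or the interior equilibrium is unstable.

species 1 excludes species 2

Compare the nullcline intercepts: K1/α12 = 331/1.23 = 269 > K2 = 91.5; K2/α21 = 91.5/1.11 = 82.4 < K1 = 331.
Since the inequalities point opposite ways, species 1 can invade but species 2 cannot.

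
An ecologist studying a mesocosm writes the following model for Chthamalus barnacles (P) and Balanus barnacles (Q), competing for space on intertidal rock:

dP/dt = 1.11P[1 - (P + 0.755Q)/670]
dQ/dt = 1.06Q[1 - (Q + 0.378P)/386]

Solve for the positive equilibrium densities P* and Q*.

Setting both brackets to zero gives the nullclines P + 0.755Q = 670 and 0.378P + Q = 386.
Substituting Q = 386 - 0.378P into the first: P(1 - 0.755·0.378) = 670 - 0.755·386.
So P* = 379/0.715 = 530, and then Q* = 386 - 0.378·530 = 186.

P* ≈ 530, Q* ≈ 186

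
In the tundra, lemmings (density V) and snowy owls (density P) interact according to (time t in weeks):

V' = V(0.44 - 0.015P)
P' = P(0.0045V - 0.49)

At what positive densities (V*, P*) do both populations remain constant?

V* ≈ 109, P* ≈ 29.3

Set dP/dt = 0 with P > 0: 0.0045V - 0.49 = 0, so V* = 0.49/0.0045 = 109.
Set dV/dt = 0 with V > 0: 0.44 - 0.015P = 0, so P* = 0.44/0.015 = 29.3.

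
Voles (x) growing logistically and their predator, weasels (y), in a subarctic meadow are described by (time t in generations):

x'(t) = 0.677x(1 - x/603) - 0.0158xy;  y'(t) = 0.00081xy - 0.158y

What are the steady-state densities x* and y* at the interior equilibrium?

x* ≈ 195, y* ≈ 29

From dy/dt = 0 with y > 0: 0.00081x* = 0.158, so x* = 195.
Substitute into dx/dt = 0: 0.677(1 - 195/603) = 0.0158y*.
The bracket is 0.677, giving y* = 0.458/0.0158 = 29.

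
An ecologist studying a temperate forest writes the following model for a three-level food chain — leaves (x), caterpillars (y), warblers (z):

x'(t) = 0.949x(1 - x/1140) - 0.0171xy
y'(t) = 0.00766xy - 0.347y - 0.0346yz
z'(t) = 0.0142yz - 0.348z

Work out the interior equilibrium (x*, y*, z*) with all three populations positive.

x* ≈ 637, y* ≈ 24.5, z* ≈ 131

From dz/dt = 0: 0.0142y* = 0.348, so y* = 24.5.
From dx/dt = 0: 0.949(1 - x*/1140) = 0.0171·24.5, giving x* = 1140·(1 - 0.442) = 637.
From dy/dt = 0: 0.00766·637 - 0.347 = 0.0346z*, so z* = 4.53/0.0346 = 131.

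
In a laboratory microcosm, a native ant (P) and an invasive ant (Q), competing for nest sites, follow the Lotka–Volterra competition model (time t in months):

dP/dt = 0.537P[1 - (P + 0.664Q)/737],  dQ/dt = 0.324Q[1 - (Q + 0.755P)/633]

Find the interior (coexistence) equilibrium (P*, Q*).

P* ≈ 635, Q* ≈ 154

Setting both brackets to zero gives the nullclines P + 0.664Q = 737 and 0.755P + Q = 633.
Substituting Q = 633 - 0.755P into the first: P(1 - 0.664·0.755) = 737 - 0.664·633.
So P* = 317/0.499 = 635, and then Q* = 633 - 0.755·635 = 154.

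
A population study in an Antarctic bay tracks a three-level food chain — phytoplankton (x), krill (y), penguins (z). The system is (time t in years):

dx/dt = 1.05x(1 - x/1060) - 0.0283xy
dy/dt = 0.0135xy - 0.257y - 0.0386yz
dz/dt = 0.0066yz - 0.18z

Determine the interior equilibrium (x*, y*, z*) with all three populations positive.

x* ≈ 281, y* ≈ 27.3, z* ≈ 91.6

From dz/dt = 0: 0.0066y* = 0.18, so y* = 27.3.
From dx/dt = 0: 1.05(1 - x*/1060) = 0.0283·27.3, giving x* = 1060·(1 - 0.735) = 281.
From dy/dt = 0: 0.0135·281 - 0.257 = 0.0386z*, so z* = 3.53/0.0386 = 91.6.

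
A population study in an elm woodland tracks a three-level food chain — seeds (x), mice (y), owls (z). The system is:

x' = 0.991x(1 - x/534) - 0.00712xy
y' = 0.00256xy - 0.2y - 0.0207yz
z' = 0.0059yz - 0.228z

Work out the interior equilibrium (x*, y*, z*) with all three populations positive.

x* ≈ 386, y* ≈ 38.6, z* ≈ 38

From dz/dt = 0: 0.0059y* = 0.228, so y* = 38.6.
From dx/dt = 0: 0.991(1 - x*/534) = 0.00712·38.6, giving x* = 534·(1 - 0.278) = 386.
From dy/dt = 0: 0.00256·386 - 0.2 = 0.0207z*, so z* = 0.787/0.0207 = 38.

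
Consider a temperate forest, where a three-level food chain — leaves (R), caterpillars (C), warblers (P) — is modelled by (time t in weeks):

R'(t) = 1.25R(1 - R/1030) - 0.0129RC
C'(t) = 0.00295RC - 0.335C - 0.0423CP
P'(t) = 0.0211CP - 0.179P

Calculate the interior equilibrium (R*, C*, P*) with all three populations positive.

R* ≈ 940, C* ≈ 8.48, P* ≈ 57.6

From dP/dt = 0: 0.0211C* = 0.179, so C* = 8.48.
From dR/dt = 0: 1.25(1 - R*/1030) = 0.0129·8.48, giving R* = 1030·(1 - 0.0875) = 940.
From dC/dt = 0: 0.00295·940 - 0.335 = 0.0423P*, so P* = 2.44/0.0423 = 57.6.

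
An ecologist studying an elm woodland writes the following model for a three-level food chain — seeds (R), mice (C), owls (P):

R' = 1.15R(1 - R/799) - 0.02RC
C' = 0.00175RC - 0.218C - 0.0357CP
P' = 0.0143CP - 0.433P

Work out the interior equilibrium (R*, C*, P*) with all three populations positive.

From dP/dt = 0: 0.0143C* = 0.433, so C* = 30.3.
From dR/dt = 0: 1.15(1 - R*/799) = 0.02·30.3, giving R* = 799·(1 - 0.527) = 378.
From dC/dt = 0: 0.00175·378 - 0.218 = 0.0357P*, so P* = 0.444/0.0357 = 12.4.

R* ≈ 378, C* ≈ 30.3, P* ≈ 12.4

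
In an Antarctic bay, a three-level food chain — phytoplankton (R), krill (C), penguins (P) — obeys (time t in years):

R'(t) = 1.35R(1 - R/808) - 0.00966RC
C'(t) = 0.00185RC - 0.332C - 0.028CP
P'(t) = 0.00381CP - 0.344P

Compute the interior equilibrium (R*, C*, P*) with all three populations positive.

From dP/dt = 0: 0.00381C* = 0.344, so C* = 90.3.
From dR/dt = 0: 1.35(1 - R*/808) = 0.00966·90.3, giving R* = 808·(1 - 0.646) = 286.
From dC/dt = 0: 0.00185·286 - 0.332 = 0.028P*, so P* = 0.197/0.028 = 7.04.

R* ≈ 286, C* ≈ 90.3, P* ≈ 7.04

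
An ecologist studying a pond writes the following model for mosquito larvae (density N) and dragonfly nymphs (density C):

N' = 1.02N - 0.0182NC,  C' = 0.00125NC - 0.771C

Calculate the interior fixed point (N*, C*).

Set dC/dt = 0 with C > 0: 0.00125N - 0.771 = 0, so N* = 0.771/0.00125 = 617.
Set dN/dt = 0 with N > 0: 1.02 - 0.0182C = 0, so C* = 1.02/0.0182 = 56.

N* ≈ 617, C* ≈ 56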